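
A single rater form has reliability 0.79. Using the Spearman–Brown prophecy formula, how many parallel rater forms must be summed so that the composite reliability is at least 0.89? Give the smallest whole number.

k ≥ ρ*(1−ρ₁)/(ρ₁(1−ρ*)) = 0.89·0.21 / (0.79·0.11) = 2.151.
Smallest integer k = 3.

3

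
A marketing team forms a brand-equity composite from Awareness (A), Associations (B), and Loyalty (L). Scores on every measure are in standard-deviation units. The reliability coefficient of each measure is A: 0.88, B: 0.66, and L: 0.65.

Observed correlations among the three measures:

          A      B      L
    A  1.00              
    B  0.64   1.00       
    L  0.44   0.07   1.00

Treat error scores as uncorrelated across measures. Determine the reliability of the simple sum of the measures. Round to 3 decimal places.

0.847

Var(A+B+L) = 3 + 2·[0.64 + 0.44 + 0.07] = 3 + 2.3 = 5.3.
Because errors are independent across components, Cov(Tᵢ,Tⱼ) = Cov(Xᵢ,Xⱼ); the off-diagonal part of the true-score variance is the same as above.
True-score variance = [0.88 + 0.66 + 0.65] + 2.3 = 2.19 + 2.3 = 4.49.
Reliability = 4.49 / 5.3 = 0.847.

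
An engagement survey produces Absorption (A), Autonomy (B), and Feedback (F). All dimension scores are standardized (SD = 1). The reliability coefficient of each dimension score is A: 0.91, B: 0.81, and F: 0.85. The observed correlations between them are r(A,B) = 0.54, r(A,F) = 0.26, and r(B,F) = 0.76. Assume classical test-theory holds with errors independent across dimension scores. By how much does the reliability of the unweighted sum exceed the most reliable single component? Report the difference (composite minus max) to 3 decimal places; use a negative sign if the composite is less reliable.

Var(sum) = 3 + 3.12 = 6.12; true-score variance = 2.57 + 3.12 = 5.69; composite reliability = 0.9297.
Max component reliability = 0.9100.
Difference = 0.9297 − 0.9100 = 0.020.

0.020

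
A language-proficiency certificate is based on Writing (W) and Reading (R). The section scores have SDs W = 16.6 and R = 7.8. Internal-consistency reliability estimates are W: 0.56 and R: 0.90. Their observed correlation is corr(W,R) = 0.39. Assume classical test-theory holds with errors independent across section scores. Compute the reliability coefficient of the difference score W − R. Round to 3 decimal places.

Var(W−R) = 16.6² + 7.8² − 2·16.6·7.8·0.39 = 336.4 − 100.994 = 235.406.
With uncorrelated errors the cross-covariances are all true-score covariance, so they carry over unchanged; only the diagonal terms shrink to ρᵢσᵢ².
True-score variance = [16.6²·0.56 + 7.8²·0.90] − 100.994 = 209.07 − 100.994 = 108.075.
Reliability = 108.075 / 235.406 = 0.459.

0.459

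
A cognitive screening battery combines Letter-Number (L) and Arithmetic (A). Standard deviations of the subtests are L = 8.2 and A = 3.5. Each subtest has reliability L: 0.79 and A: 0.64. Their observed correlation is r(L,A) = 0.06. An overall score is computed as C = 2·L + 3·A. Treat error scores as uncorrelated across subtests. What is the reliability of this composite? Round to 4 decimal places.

0.7595

Var(C) = 2²·8.2² + 3²·3.5² + 2·[6·8.2·3.5·0.06] = 379.21 + 20.664 = 399.874.
Under uncorrelated errors the observed covariances equal the true-score covariances, so only the own-variance terms attenuate.
True-score variance = [2²·8.2²·0.79 + 3²·3.5²·0.64] + 20.664 = 283.038 + 20.664 = 303.702.
Reliability = 303.702 / 399.874 = 0.7595.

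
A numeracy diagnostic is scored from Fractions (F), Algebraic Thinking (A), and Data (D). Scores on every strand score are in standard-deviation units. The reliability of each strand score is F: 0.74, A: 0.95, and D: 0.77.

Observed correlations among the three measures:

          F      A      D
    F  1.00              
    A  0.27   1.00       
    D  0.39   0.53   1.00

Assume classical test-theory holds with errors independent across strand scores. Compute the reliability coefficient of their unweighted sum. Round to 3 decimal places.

Var(F+A+D) = 3 + 2·[0.27 + 0.39 + 0.53] = 3 + 2.38 = 5.38.
With uncorrelated errors the cross-covariances are all true-score covariance, so they carry over unchanged; only the diagonal terms shrink to ρᵢσᵢ².
True-score variance = [0.74 + 0.95 + 0.77] + 2.38 = 2.46 + 2.38 = 4.84.
Reliability = 4.84 / 5.38 = 0.900.

0.900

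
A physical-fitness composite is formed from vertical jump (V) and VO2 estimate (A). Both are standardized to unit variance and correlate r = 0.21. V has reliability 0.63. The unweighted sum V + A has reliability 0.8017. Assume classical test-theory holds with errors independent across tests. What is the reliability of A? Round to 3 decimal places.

Var(V+A) = 2 + 2·0.21 = 2.420.
True-score variance = ρ_V + ρ_A + 2·0.21, so 0.8017 = (0.63 + ρ_A + 0.42) / 2.420.
ρ_A = 0.8017·2.420 − 0.63 − 0.42 = 0.890.

0.890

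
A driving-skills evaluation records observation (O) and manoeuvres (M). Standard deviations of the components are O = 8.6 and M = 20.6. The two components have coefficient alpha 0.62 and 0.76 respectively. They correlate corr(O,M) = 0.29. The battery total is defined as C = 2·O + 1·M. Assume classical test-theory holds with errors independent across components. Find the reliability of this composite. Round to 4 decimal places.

Var(C) = 2²·8.6² + 20.6² + 2·[2·8.6·20.6·0.29] = 720.2 + 205.506 = 925.706.
Under uncorrelated errors the observed covariances equal the true-score covariances, so only the own-variance terms attenuate.
True-score variance = [2²·8.6²·0.62 + 20.6²·0.76] + 205.506 = 505.934 + 205.506 = 711.44.
Reliability = 711.44 / 925.706 = 0.7685.

0.7685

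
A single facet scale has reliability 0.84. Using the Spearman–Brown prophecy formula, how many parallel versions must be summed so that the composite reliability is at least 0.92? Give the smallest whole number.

3

k ≥ ρ*(1−ρ₁)/(ρ₁(1−ρ*)) = 0.92·0.16 / (0.84·0.08) = 2.190.
Smallest integer k = 3.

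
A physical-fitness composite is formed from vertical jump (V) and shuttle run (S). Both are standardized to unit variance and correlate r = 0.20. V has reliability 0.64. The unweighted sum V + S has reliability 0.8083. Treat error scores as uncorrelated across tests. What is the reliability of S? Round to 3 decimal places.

0.900

Var(V+S) = 2 + 2·0.20 = 2.400.
True-score variance = ρ_V + ρ_S + 2·0.20, so 0.8083 = (0.64 + ρ_S + 0.40) / 2.400.
ρ_S = 0.8083·2.400 − 0.64 − 0.40 = 0.900.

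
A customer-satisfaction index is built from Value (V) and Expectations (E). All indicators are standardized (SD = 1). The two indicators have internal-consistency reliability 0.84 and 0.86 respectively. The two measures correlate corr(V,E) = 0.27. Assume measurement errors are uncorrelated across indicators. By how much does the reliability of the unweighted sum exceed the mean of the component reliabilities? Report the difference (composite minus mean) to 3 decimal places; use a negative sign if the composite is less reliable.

0.032

Var(sum) = 2 + 0.54 = 2.54; true-score variance = 1.7 + 0.54 = 2.24; composite reliability = 0.8819.
Mean component reliability = 0.8500.
Difference = 0.8819 − 0.8500 = 0.032.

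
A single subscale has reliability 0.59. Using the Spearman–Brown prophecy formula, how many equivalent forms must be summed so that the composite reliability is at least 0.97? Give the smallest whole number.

k ≥ ρ*(1−ρ₁)/(ρ₁(1−ρ*)) = 0.97·0.41 / (0.59·0.03) = 22.469.
Smallest integer k = 23.

23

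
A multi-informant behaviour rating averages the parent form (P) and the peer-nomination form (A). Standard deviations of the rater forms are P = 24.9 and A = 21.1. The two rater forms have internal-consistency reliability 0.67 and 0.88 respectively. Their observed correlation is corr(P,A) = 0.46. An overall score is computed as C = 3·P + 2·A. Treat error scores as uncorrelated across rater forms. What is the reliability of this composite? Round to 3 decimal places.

Var(C) = 3²·24.9² + 2²·21.1² + 2·[6·24.9·21.1·0.46] = 7360.93 + 2900.15 = 10261.1.
Under uncorrelated errors the observed covariances equal the true-score covariances, so only the own-variance terms attenuate.
True-score variance = [3²·24.9²·0.67 + 2²·21.1²·0.88] + 2900.15 = 5305.8 + 2900.15 = 8205.95.
Reliability = 8205.95 / 10261.1 = 0.800.

0.800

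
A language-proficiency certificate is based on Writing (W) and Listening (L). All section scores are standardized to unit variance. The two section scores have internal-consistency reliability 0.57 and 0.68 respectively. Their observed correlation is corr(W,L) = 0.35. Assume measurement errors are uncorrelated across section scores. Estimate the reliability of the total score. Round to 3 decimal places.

0.722

Var(W+L) = 2 + 2·[0.35] = 2 + 0.7 = 2.7.
With uncorrelated errors the cross-covariances are all true-score covariance, so they carry over unchanged; only the diagonal terms shrink to ρᵢσᵢ².
True-score variance = [0.57 + 0.68] + 0.7 = 1.25 + 0.7 = 1.95.
Reliability = 1.95 / 2.7 = 0.722.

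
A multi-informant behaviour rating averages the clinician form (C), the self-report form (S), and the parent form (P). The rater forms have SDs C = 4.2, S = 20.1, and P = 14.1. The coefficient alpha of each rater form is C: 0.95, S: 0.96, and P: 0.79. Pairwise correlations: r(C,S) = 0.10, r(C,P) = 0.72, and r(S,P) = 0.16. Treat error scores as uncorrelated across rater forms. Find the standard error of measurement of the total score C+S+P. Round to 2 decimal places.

Var(total) = 620.46 + 192.852 = 813.312.
True-score variance = 561.668 + 192.852 = 754.519, so reliability = 0.9277.
Error variance = 813.312 − 754.519 = 58.7925; SEM = √58.7925 = 7.67.

7.67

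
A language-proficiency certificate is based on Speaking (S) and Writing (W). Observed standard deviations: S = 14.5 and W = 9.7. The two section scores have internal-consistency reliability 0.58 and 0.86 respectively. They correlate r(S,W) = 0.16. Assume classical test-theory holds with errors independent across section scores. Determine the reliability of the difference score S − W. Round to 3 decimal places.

Var(S−W) = 14.5² + 9.7² − 2·14.5·9.7·0.16 = 304.34 − 45.008 = 259.332.
With uncorrelated errors the cross-covariances are all true-score covariance, so they carry over unchanged; only the diagonal terms shrink to ρᵢσᵢ².
True-score variance = [14.5²·0.58 + 9.7²·0.86] − 45.008 = 202.862 − 45.008 = 157.854.
Reliability = 157.854 / 259.332 = 0.609.

0.609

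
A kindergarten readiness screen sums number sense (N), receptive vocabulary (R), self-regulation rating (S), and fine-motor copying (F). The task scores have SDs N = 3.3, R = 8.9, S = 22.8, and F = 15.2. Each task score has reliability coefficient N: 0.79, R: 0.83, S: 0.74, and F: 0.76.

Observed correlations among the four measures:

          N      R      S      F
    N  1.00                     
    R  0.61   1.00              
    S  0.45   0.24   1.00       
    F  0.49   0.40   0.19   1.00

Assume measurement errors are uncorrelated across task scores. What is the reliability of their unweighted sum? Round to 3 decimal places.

Var(N+R+S+F) = 3.3² + 8.9² + 22.8² + 15.2² + 2·[3.3·8.9·0.61 + 3.3·22.8·0.45 + 3.3·15.2·0.49 + 8.9·22.8·0.24 + 8.9·15.2·0.40 + 22.8·15.2·0.19] = 840.98 + 490.023 = 1331.
Under uncorrelated errors the observed covariances equal the true-score covariances, so only the own-variance terms attenuate.
True-score variance = [3.3²·0.79 + 8.9²·0.83 + 22.8²·0.74 + 15.2²·0.76] + 490.023 = 634.619 + 490.023 = 1124.64.
Reliability = 1124.64 / 1331 = 0.845.

0.845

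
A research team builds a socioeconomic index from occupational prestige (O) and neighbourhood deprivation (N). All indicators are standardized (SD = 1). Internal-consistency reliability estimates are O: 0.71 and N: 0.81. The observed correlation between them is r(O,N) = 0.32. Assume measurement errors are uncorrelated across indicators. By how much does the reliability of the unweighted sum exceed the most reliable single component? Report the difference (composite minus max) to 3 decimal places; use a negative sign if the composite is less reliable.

Var(sum) = 2 + 0.64 = 2.64; true-score variance = 1.52 + 0.64 = 2.16; composite reliability = 0.8182.
Max component reliability = 0.8100.
Difference = 0.8182 − 0.8100 = 0.008.

0.008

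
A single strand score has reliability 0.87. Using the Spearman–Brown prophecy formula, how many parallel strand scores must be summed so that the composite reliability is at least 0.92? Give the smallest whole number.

k ≥ ρ*(1−ρ₁)/(ρ₁(1−ρ*)) = 0.92·0.13 / (0.87·0.08) = 1.718.
Smallest integer k = 2.

2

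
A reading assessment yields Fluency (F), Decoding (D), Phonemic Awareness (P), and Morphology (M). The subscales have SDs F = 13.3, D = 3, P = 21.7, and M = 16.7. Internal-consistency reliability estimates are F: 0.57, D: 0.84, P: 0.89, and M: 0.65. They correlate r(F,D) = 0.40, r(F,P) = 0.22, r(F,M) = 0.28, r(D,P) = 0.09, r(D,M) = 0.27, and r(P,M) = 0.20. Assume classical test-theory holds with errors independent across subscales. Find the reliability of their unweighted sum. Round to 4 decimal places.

0.8382

Var(F+D+P+M) = 13.3² + 3² + 21.7² + 16.7² + 2·[13.3·3·0.40 + 13.3·21.7·0.22 + 13.3·16.7·0.28 + 3·21.7·0.09 + 3·16.7·0.27 + 21.7·16.7·0.20] = 935.67 + 467.018 = 1402.69.
With uncorrelated errors the cross-covariances are all true-score covariance, so they carry over unchanged; only the diagonal terms shrink to ρᵢσᵢ².
True-score variance = [13.3²·0.57 + 3²·0.84 + 21.7²·0.89 + 16.7²·0.65] + 467.018 = 708.758 + 467.018 = 1175.78.
Reliability = 1175.78 / 1402.69 = 0.8382.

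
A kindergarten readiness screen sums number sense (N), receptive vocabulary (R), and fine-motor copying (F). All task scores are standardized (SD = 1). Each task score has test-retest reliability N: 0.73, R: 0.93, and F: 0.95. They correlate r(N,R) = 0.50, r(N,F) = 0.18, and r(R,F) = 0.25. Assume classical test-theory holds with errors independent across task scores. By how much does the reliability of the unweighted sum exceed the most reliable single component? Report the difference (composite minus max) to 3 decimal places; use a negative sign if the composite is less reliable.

Var(sum) = 3 + 1.86 = 4.86; true-score variance = 2.61 + 1.86 = 4.47; composite reliability = 0.9198.
Max component reliability = 0.9500.
Difference = 0.9198 − 0.9500 = -0.030.

-0.030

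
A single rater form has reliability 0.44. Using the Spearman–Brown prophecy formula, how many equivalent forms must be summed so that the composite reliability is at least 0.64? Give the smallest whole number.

k ≥ ρ*(1−ρ₁)/(ρ₁(1−ρ*)) = 0.64·0.56 / (0.44·0.36) = 2.263.
Smallest integer k = 3.

3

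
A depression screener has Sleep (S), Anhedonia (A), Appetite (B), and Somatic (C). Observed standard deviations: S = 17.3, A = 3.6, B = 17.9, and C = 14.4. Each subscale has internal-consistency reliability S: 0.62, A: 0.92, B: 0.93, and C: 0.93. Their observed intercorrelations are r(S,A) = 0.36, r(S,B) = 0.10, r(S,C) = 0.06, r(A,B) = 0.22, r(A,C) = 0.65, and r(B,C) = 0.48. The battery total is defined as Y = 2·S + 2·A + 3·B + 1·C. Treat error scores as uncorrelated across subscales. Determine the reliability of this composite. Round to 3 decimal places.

0.887

Var(Y) = 2²·17.3² + 2²·3.6² + 3²·17.9² + 14.4² + 2·[4·17.3·3.6·0.36 + 6·17.3·17.9·0.10 + 2·17.3·14.4·0.06 + 6·3.6·17.9·0.22 + 2·3.6·14.4·0.65 + 3·17.9·14.4·0.48] = 4340.05 + 1658.01 = 5998.06.
With uncorrelated errors the cross-covariances are all true-score covariance, so they carry over unchanged; only the diagonal terms shrink to ρᵢσᵢ².
True-score variance = [2²·17.3²·0.62 + 2²·3.6²·0.92 + 3²·17.9²·0.93 + 14.4²·0.93] + 1658.01 = 3664.61 + 1658.01 = 5322.62.
Reliability = 5322.62 / 5998.06 = 0.887.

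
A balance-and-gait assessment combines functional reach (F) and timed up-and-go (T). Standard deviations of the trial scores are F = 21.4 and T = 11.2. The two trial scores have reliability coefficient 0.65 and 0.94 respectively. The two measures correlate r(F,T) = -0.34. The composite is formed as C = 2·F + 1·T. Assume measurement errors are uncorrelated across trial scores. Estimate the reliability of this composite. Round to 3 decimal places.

0.602

Var(C) = 2²·21.4² + 11.2² + 2·[2·21.4·11.2·(-0.34)] = 1957.28 − 325.965 = 1631.32.
Because errors are independent across components, Cov(Tᵢ,Tⱼ) = Cov(Xᵢ,Xⱼ); the off-diagonal part of the true-score variance is the same as above.
True-score variance = [2²·21.4²·0.65 + 11.2²·0.94] − 325.965 = 1308.61 − 325.965 = 982.645.
Reliability = 982.645 / 1631.32 = 0.602.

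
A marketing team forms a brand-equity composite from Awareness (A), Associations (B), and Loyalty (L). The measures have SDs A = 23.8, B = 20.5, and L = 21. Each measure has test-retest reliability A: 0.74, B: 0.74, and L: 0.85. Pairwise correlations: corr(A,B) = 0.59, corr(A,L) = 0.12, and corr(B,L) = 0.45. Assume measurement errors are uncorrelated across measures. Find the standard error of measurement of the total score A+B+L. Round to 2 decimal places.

Var(total) = 1427.69 + 1083.12 = 2510.81.
True-score variance = 1105 + 1083.12 = 2188.12, so reliability = 0.8715.
Error variance = 2510.81 − 2188.12 = 322.689; SEM = √322.689 = 17.96.

17.96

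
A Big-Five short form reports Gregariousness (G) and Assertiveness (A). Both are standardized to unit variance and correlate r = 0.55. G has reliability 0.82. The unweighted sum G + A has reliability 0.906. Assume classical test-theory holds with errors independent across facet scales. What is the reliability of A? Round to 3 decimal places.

0.889

Var(G+A) = 2 + 2·0.55 = 3.100.
True-score variance = ρ_G + ρ_A + 2·0.55, so 0.906 = (0.82 + ρ_A + 1.10) / 3.100.
ρ_A = 0.906·3.100 − 0.82 − 1.10 = 0.889.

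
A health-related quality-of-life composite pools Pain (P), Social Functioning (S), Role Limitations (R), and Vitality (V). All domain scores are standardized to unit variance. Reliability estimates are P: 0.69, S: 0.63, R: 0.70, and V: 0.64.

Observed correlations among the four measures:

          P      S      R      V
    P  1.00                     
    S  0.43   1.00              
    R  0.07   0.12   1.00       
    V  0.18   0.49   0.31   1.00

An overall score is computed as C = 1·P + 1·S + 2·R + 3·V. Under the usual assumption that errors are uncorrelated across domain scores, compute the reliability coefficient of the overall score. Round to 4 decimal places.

0.7898

Var(C) = 1 + 1 + 2² + 3² + 2·[0.43 + 2·0.07 + 3·0.18 + 2·0.12 + 3·0.49 + 6·0.31] = 15 + 9.36 = 24.36.
Because errors are independent across components, Cov(Tᵢ,Tⱼ) = Cov(Xᵢ,Xⱼ); the off-diagonal part of the true-score variance is the same as above.
True-score variance = [0.69 + 0.63 + 2²·0.70 + 3²·0.64] + 9.36 = 9.88 + 9.36 = 19.24.
Reliability = 19.24 / 24.36 = 0.7898.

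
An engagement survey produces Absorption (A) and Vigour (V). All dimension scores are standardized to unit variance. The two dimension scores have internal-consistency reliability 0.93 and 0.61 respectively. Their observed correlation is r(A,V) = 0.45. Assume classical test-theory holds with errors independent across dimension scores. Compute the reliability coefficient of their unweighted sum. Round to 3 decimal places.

0.841

Var(A+V) = 2 + 2·[0.45] = 2 + 0.9 = 2.9.
Under uncorrelated errors the observed covariances equal the true-score covariances, so only the own-variance terms attenuate.
True-score variance = [0.93 + 0.61] + 0.9 = 1.54 + 0.9 = 2.44.
Reliability = 2.44 / 2.9 = 0.841.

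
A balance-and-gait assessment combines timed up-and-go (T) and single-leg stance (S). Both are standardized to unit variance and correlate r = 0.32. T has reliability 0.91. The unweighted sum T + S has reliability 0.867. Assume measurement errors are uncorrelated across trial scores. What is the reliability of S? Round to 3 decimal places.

Var(T+S) = 2 + 2·0.32 = 2.640.
True-score variance = ρ_T + ρ_S + 2·0.32, so 0.867 = (0.91 + ρ_S + 0.64) / 2.640.
ρ_S = 0.867·2.640 − 0.91 − 0.64 = 0.739.

0.739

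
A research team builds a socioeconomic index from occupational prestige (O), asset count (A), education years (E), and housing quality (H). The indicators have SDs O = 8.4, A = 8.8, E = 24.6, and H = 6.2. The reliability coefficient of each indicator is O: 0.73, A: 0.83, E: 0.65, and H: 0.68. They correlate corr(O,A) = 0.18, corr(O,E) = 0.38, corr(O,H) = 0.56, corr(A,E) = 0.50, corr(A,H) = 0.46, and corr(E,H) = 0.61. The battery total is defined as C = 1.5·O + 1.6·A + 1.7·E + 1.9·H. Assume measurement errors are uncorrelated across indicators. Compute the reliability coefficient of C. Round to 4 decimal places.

Var(C) = 1.5²·8.4² + 1.6²·8.8² + 1.7²·24.6² + 1.9²·6.2² + 2·[2.4·8.4·8.8·0.18 + 2.55·8.4·24.6·0.38 + 2.85·8.4·6.2·0.56 + 2.72·8.8·24.6·0.50 + 3.04·8.8·6.2·0.46 + 3.23·24.6·6.2·0.61] = 2244.69 + 1973.01 = 4217.7.
With uncorrelated errors the cross-covariances are all true-score covariance, so they carry over unchanged; only the diagonal terms shrink to ρᵢσᵢ².
True-score variance = [1.5²·8.4²·0.73 + 1.6²·8.8²·0.83 + 1.7²·24.6²·0.65 + 1.9²·6.2²·0.68] + 1973.01 = 1511.59 + 1973.01 = 3484.61.
Reliability = 3484.61 / 4217.7 = 0.8262.

0.8262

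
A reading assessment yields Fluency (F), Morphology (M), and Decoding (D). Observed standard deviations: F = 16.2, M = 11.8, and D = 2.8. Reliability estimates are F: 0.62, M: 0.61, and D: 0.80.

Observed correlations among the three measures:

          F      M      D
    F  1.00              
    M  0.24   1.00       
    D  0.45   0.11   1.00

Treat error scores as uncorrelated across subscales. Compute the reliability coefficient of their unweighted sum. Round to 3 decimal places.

0.717

Var(F+M+D) = 16.2² + 11.8² + 2.8² + 2·[16.2·11.8·0.24 + 16.2·2.8·0.45 + 11.8·2.8·0.11] = 409.52 + 139.85 = 549.37.
Under uncorrelated errors the observed covariances equal the true-score covariances, so only the own-variance terms attenuate.
True-score variance = [16.2²·0.62 + 11.8²·0.61 + 2.8²·0.80] + 139.85 = 253.921 + 139.85 = 393.771.
Reliability = 393.771 / 549.37 = 0.717.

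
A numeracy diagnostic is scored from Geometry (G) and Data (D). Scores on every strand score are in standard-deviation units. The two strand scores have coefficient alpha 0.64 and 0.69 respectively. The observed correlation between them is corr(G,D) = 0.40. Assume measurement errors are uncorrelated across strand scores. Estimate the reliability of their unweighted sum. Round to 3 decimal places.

0.761

Var(G+D) = 2 + 2·[0.40] = 2 + 0.8 = 2.8.
Because errors are independent across components, Cov(Tᵢ,Tⱼ) = Cov(Xᵢ,Xⱼ); the off-diagonal part of the true-score variance is the same as above.
True-score variance = [0.64 + 0.69] + 0.8 = 1.33 + 0.8 = 2.13.
Reliability = 2.13 / 2.8 = 0.761.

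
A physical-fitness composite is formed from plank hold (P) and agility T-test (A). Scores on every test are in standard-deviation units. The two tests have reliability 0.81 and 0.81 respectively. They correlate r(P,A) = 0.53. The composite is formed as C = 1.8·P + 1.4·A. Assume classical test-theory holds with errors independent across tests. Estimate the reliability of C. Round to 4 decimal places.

Var(C) = 1.8² + 1.4² + 2·[2.52·0.53] = 5.2 + 2.6712 = 7.8712.
Under uncorrelated errors the observed covariances equal the true-score covariances, so only the own-variance terms attenuate.
True-score variance = [1.8²·0.81 + 1.4²·0.81] + 2.6712 = 4.212 + 2.6712 = 6.8832.
Reliability = 6.8832 / 7.8712 = 0.8745.

0.8745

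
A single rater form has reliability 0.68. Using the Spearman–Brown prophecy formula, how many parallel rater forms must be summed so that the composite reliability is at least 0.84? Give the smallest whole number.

k ≥ ρ*(1−ρ₁)/(ρ₁(1−ρ*)) = 0.84·0.32 / (0.68·0.16) = 2.471.
Smallest integer k = 3.

3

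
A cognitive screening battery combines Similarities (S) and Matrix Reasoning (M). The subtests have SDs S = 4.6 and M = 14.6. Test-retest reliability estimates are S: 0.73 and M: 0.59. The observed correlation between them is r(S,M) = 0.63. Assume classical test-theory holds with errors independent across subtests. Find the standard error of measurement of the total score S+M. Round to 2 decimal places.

Var(total) = 234.32 + 84.6216 = 318.942.
True-score variance = 141.211 + 84.6216 = 225.833, so reliability = 0.7081.
Error variance = 318.942 − 225.833 = 93.1088; SEM = √93.1088 = 9.65.

9.65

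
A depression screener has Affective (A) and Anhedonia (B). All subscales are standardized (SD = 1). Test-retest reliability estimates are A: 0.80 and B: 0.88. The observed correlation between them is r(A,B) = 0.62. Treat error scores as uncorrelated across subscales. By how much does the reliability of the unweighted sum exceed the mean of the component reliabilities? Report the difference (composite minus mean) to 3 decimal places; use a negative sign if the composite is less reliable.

0.061

Var(sum) = 2 + 1.24 = 3.24; true-score variance = 1.68 + 1.24 = 2.92; composite reliability = 0.9012.
Mean component reliability = 0.8400.
Difference = 0.9012 − 0.8400 = 0.061.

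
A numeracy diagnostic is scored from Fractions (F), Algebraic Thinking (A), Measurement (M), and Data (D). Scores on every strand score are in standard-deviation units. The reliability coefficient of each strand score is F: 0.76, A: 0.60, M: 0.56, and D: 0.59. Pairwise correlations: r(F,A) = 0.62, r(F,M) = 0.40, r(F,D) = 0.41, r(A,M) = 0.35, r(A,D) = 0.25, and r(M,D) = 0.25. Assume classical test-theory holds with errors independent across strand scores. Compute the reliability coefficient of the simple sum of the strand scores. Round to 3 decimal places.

Var(F+A+M+D) = 4 + 2·[0.62 + 0.40 + 0.41 + 0.35 + 0.25 + 0.25] = 4 + 4.56 = 8.56.
Because errors are independent across components, Cov(Tᵢ,Tⱼ) = Cov(Xᵢ,Xⱼ); the off-diagonal part of the true-score variance is the same as above.
True-score variance = [0.76 + 0.60 + 0.56 + 0.59] + 4.56 = 2.51 + 4.56 = 7.07.
Reliability = 7.07 / 8.56 = 0.826.

0.826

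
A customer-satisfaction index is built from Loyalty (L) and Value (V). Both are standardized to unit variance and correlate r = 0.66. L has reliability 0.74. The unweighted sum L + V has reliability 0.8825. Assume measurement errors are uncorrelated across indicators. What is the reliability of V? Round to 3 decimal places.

Var(L+V) = 2 + 2·0.66 = 3.320.
True-score variance = ρ_L + ρ_V + 2·0.66, so 0.8825 = (0.74 + ρ_V + 1.32) / 3.320.
ρ_V = 0.8825·3.320 − 0.74 − 1.32 = 0.870.

0.870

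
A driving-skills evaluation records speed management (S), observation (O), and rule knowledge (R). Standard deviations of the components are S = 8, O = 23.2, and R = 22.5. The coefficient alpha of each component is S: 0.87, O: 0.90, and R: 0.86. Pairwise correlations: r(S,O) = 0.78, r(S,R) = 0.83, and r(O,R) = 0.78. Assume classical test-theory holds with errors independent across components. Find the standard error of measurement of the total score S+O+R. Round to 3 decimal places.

Var(total) = 1108.49 + 1402.66 = 2511.15.
True-score variance = 975.471 + 1402.66 = 2378.13, so reliability = 0.9470.
Error variance = 2511.15 − 2378.13 = 133.019; SEM = √133.019 = 11.533.

11.533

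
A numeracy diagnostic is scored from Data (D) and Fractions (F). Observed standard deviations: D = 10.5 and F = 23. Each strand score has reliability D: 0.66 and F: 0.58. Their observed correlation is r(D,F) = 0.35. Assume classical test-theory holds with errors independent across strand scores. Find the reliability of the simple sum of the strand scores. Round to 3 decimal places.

Var(D+F) = 10.5² + 23² + 2·[10.5·23·0.35] = 639.25 + 169.05 = 808.3.
With uncorrelated errors the cross-covariances are all true-score covariance, so they carry over unchanged; only the diagonal terms shrink to ρᵢσᵢ².
True-score variance = [10.5²·0.66 + 23²·0.58] + 169.05 = 379.585 + 169.05 = 548.635.
Reliability = 548.635 / 808.3 = 0.679.

0.679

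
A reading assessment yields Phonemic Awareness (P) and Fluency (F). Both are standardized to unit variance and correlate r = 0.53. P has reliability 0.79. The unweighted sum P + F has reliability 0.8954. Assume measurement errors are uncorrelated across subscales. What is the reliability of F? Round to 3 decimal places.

Var(P+F) = 2 + 2·0.53 = 3.060.
True-score variance = ρ_P + ρ_F + 2·0.53, so 0.8954 = (0.79 + ρ_F + 1.06) / 3.060.
ρ_F = 0.8954·3.060 − 0.79 − 1.06 = 0.890.

0.890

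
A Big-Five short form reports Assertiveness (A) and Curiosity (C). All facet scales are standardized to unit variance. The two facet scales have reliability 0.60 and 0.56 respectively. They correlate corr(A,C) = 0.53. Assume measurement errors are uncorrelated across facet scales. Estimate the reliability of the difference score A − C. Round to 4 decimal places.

Var(A−C) = 1 + 1 − 2·0.53 = 2 − 1.06 = 0.94.
Under uncorrelated errors the observed covariances equal the true-score covariances, so only the own-variance terms attenuate.
True-score variance = [0.60 + 0.56] − 1.06 = 1.16 − 1.06 = 0.1.
Reliability = 0.1 / 0.94 = 0.1064.

0.1064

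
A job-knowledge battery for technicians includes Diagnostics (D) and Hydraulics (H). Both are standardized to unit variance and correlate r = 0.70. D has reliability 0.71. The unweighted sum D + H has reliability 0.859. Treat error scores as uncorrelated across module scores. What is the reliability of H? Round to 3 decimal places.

0.811

Var(D+H) = 2 + 2·0.70 = 3.400.
True-score variance = ρ_D + ρ_H + 2·0.70, so 0.859 = (0.71 + ρ_H + 1.40) / 3.400.
ρ_H = 0.859·3.400 − 0.71 − 1.40 = 0.811.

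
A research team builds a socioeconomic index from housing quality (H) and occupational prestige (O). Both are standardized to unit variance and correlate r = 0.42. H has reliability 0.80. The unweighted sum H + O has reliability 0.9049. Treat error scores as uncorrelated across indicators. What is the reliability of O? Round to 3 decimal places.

Var(H+O) = 2 + 2·0.42 = 2.840.
True-score variance = ρ_H + ρ_O + 2·0.42, so 0.9049 = (0.80 + ρ_O + 0.84) / 2.840.
ρ_O = 0.9049·2.840 − 0.80 − 0.84 = 0.930.

0.930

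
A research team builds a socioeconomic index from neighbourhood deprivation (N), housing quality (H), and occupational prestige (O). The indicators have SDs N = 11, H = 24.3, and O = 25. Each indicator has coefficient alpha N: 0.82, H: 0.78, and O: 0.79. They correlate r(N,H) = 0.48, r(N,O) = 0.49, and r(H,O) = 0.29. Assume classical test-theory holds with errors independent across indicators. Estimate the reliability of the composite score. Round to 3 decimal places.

0.872

Var(N+H+O) = 11² + 24.3² + 25² + 2·[11·24.3·0.48 + 11·25·0.49 + 24.3·25·0.29] = 1336.49 + 878.458 = 2214.95.
Because errors are independent across components, Cov(Tᵢ,Tⱼ) = Cov(Xᵢ,Xⱼ); the off-diagonal part of the true-score variance is the same as above.
True-score variance = [11²·0.82 + 24.3²·0.78 + 25²·0.79] + 878.458 = 1053.55 + 878.458 = 1932.01.
Reliability = 1932.01 / 2214.95 = 0.872.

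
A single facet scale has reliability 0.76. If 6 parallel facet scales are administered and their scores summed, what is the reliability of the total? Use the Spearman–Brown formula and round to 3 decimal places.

ρ_k = kρ / (1 + (k−1)ρ) = 6·0.76 / (1 + 5·0.76) = 4.560 / 4.800 = 0.950.

0.950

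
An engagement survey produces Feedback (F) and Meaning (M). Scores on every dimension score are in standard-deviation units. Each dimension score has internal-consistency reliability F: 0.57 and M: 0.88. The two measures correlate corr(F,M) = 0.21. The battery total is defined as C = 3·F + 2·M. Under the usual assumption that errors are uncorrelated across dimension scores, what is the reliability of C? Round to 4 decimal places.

Var(C) = 3² + 2² + 2·[6·0.21] = 13 + 2.52 = 15.52.
Under uncorrelated errors the observed covariances equal the true-score covariances, so only the own-variance terms attenuate.
True-score variance = [3²·0.57 + 2²·0.88] + 2.52 = 8.65 + 2.52 = 11.17.
Reliability = 11.17 / 15.52 = 0.7197.

0.7197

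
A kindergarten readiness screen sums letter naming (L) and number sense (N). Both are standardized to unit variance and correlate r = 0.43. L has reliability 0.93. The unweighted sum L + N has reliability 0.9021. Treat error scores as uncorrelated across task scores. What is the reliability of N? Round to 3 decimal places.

0.790

Var(L+N) = 2 + 2·0.43 = 2.860.
True-score variance = ρ_L + ρ_N + 2·0.43, so 0.9021 = (0.93 + ρ_N + 0.86) / 2.860.
ρ_N = 0.9021·2.860 − 0.93 − 0.86 = 0.790.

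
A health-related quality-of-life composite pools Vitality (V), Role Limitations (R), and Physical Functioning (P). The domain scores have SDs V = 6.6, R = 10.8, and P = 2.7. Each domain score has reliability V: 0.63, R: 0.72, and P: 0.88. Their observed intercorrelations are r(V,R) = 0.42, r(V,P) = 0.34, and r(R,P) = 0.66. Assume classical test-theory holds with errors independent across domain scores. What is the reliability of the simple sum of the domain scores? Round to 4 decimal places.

0.8214

Var(V+R+P) = 6.6² + 10.8² + 2.7² + 2·[6.6·10.8·0.42 + 6.6·2.7·0.34 + 10.8·2.7·0.66] = 167.49 + 110.484 = 277.974.
With uncorrelated errors the cross-covariances are all true-score covariance, so they carry over unchanged; only the diagonal terms shrink to ρᵢσᵢ².
True-score variance = [6.6²·0.63 + 10.8²·0.72 + 2.7²·0.88] + 110.484 = 117.839 + 110.484 = 228.323.
Reliability = 228.323 / 277.974 = 0.8214.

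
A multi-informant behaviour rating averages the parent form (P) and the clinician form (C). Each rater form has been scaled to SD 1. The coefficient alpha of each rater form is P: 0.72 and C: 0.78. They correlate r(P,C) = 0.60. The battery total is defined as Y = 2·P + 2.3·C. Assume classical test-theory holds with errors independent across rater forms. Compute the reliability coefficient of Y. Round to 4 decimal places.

Var(Y) = 2² + 2.3² + 2·[4.6·0.60] = 9.29 + 5.52 = 14.81.
Because errors are independent across components, Cov(Tᵢ,Tⱼ) = Cov(Xᵢ,Xⱼ); the off-diagonal part of the true-score variance is the same as above.
True-score variance = [2²·0.72 + 2.3²·0.78] + 5.52 = 7.0062 + 5.52 = 12.5262.
Reliability = 12.5262 / 14.81 = 0.8458.

0.8458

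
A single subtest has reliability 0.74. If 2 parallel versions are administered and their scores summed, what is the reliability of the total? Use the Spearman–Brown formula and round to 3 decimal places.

ρ_k = kρ / (1 + (k−1)ρ) = 2·0.74 / (1 + 1·0.74) = 1.480 / 1.740 = 0.851.

0.851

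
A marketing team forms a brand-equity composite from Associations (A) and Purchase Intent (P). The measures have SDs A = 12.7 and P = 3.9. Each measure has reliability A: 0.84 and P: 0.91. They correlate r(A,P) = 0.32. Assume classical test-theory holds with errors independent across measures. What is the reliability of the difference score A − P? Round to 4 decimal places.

0.8123

Var(A−P) = 12.7² + 3.9² − 2·12.7·3.9·0.32 = 176.5 − 31.6992 = 144.801.
Under uncorrelated errors the observed covariances equal the true-score covariances, so only the own-variance terms attenuate.
True-score variance = [12.7²·0.84 + 3.9²·0.91] − 31.6992 = 149.325 − 31.6992 = 117.626.
Reliability = 117.626 / 144.801 = 0.8123.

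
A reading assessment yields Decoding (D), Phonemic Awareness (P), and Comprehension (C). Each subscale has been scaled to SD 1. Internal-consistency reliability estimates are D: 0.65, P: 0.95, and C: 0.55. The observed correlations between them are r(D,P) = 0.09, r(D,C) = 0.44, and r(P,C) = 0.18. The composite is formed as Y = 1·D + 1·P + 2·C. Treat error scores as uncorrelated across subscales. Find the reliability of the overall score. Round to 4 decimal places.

0.7460

Var(Y) = 1 + 1 + 2² + 2·[0.09 + 2·0.44 + 2·0.18] = 6 + 2.66 = 8.66.
With uncorrelated errors the cross-covariances are all true-score covariance, so they carry over unchanged; only the diagonal terms shrink to ρᵢσᵢ².
True-score variance = [0.65 + 0.95 + 2²·0.55] + 2.66 = 3.8 + 2.66 = 6.46.
Reliability = 6.46 / 8.66 = 0.7460.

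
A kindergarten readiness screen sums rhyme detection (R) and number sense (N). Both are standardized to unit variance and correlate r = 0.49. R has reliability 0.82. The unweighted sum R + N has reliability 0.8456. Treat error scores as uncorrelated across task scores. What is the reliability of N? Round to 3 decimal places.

0.720

Var(R+N) = 2 + 2·0.49 = 2.980.
True-score variance = ρ_R + ρ_N + 2·0.49, so 0.8456 = (0.82 + ρ_N + 0.98) / 2.980.
ρ_N = 0.8456·2.980 − 0.82 − 0.98 = 0.720.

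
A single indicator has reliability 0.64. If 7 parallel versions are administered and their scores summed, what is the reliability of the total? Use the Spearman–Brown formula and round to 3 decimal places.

0.926

ρ_k = kρ / (1 + (k−1)ρ) = 7·0.64 / (1 + 6·0.64) = 4.480 / 4.840 = 0.926.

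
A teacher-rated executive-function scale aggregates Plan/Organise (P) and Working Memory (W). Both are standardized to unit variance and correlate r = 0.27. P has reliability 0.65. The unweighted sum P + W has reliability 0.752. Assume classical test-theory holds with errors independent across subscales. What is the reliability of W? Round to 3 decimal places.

0.720

Var(P+W) = 2 + 2·0.27 = 2.540.
True-score variance = ρ_P + ρ_W + 2·0.27, so 0.752 = (0.65 + ρ_W + 0.54) / 2.540.
ρ_W = 0.752·2.540 − 0.65 − 0.54 = 0.720.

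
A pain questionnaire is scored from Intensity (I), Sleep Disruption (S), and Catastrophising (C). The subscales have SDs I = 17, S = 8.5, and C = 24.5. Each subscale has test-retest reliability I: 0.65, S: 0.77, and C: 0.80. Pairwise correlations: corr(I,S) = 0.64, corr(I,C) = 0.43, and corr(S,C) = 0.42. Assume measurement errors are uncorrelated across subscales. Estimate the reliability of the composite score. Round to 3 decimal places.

Var(I+S+C) = 17² + 8.5² + 24.5² + 2·[17·8.5·0.64 + 17·24.5·0.43 + 8.5·24.5·0.42] = 961.5 + 718.08 = 1679.58.
Under uncorrelated errors the observed covariances equal the true-score covariances, so only the own-variance terms attenuate.
True-score variance = [17²·0.65 + 8.5²·0.77 + 24.5²·0.80] + 718.08 = 723.683 + 718.08 = 1441.76.
Reliability = 1441.76 / 1679.58 = 0.858.

0.858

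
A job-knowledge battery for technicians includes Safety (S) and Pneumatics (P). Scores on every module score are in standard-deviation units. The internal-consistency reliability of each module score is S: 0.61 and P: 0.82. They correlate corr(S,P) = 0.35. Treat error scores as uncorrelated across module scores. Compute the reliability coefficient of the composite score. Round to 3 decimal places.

Var(S+P) = 2 + 2·[0.35] = 2 + 0.7 = 2.7.
Under uncorrelated errors the observed covariances equal the true-score covariances, so only the own-variance terms attenuate.
True-score variance = [0.61 + 0.82] + 0.7 = 1.43 + 0.7 = 2.13.
Reliability = 2.13 / 2.7 = 0.789.

0.789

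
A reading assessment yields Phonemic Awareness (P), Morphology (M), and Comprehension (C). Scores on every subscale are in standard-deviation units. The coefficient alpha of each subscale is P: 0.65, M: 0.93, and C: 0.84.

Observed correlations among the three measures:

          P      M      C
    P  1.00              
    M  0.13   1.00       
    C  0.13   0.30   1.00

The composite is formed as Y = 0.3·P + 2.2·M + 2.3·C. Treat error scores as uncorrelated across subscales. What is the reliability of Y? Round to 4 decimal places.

0.9106

Var(Y) = 0.3² + 2.2² + 2.3² + 2·[0.66·0.13 + 0.69·0.13 + 5.06·0.30] = 10.22 + 3.387 = 13.607.
With uncorrelated errors the cross-covariances are all true-score covariance, so they carry over unchanged; only the diagonal terms shrink to ρᵢσᵢ².
True-score variance = [0.3²·0.65 + 2.2²·0.93 + 2.3²·0.84] + 3.387 = 9.0033 + 3.387 = 12.3903.
Reliability = 12.3903 / 13.607 = 0.9106.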